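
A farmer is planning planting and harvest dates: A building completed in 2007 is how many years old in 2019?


Birth year: 2007
Current year: 2019
Age = current year - birth year
Age = 2019 - 2007 = 12

12


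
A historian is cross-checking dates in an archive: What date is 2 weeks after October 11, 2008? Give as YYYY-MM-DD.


Start: 2008-10-11
Weeks to add: 2
Convert to days: 2 x 7 = 14 days
Add 14 days to 2008-10-11
Result: 2008-10-25

2008-10-25


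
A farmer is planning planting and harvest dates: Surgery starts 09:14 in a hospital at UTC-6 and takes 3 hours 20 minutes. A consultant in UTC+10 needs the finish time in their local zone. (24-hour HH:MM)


Start: 09:14 in UTC-6
Step 1 - add duration:
  minutes: 14 + 20 = 34
  hours: 9 + 3 + 0 = 12
  end in UTC-6: 12:34
Step 2 - convert UTC-6 -> UTC+10:
  offset difference: 10 - (-6) = 16 hours
  12 + (16) = 28 -> mod 24 = 4
Result: 04:34 in UTC+10

04:34


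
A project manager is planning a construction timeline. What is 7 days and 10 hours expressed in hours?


Days: 7
Extra hours: 10
Hours per day: 24
Days to hours: 7 x 24 = 168
Total: 168 + 10 = 178

178


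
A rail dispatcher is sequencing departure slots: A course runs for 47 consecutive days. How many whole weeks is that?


Total days: 47
Days per week: 7
Division: 47 / 7 = 6 remainder 5
Complete weeks: 6
Remaining days: 5

6


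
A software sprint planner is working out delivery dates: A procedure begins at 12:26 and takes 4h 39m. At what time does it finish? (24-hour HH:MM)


Start time: 12:26
Adding: 4 hours 39 minutes
Minutes: 26 + 39 = 65
Minute overflow: 65 >= 60, so carry 1 hour, minutes = 5
Hours: 12 + 4 + 1 = 17
Result: 17:05

17:05


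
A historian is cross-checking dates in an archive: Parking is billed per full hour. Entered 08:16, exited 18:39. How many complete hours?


Start: 08:16
End: 18:39
Hour difference: 18 - 8 = 10 hours
Minute difference: 39 - 16 = 23 minutes
Total minutes: 623
Complete hours: 623 / 60 = 10 (remainder 23)

10


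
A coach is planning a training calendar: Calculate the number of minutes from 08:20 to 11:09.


Start time: 08:20 = 500 minutes from midnight
End time: 11:09 = 669 minutes from midnight
Difference: 669 - 500 = 169 minutes
That is 2 hours and 49 minutes

169


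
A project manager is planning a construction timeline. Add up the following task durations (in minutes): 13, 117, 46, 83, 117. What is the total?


Durations: 13, 117, 46, 83, 117
Running sum: 13
+ 117 = 130
+ 46 = 176
+ 83 = 259
+ 117 = 376
Total duration: 376 minutes
That is 6 hours and 16 minutes

376


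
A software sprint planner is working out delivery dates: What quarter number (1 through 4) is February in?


Month: February (month 2)
Q1: January-March (months 1-3)
Q2: April-June (months 4-6)
Q3: July-September (months 7-9)
Q4: October-December (months 10-12)
Month 2 falls in Q1

1


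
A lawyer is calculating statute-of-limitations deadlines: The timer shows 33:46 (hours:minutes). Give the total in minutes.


Hours: 33
Minutes: 46
Convert hours to minutes: 33 x 60 = 1980
Add remaining minutes: 1980 + 46 = 2026

2026


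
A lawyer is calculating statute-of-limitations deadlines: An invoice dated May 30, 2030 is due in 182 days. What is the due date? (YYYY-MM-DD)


Start: 2030-05-30
Adding 182 days
Days remaining in May: 1
After May: 181 days still to add
June 2030: 30 days, 151 remaining
July 2030: 31 days, 120 remaining
August 2030: 31 days, 89 remaining
September 2030: 30 days, 59 remaining
Result: 2030-11-28

2030-11-28


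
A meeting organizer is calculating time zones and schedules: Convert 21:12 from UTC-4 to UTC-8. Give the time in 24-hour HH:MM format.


Local time: 21:12 at UTC-4 (offset -4h)
Target zone: UTC-8 (offset -8h)
Difference: -8 - (-4) = -4 hours
Calculation: 21 + (-4) = 17
Result: 17:12

17:12


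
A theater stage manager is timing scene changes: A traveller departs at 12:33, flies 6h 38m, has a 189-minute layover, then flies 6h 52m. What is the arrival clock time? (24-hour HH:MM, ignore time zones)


Depart: 12:33
Leg 1: +398 min -> 19:11
Layover: +189 min -> 22:20
Leg 2: +412 min -> 05:12
Total travel: 999 minutes = 16h 39m
Arrival: 05:12

05:12


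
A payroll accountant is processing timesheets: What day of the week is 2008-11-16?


Date: 2008-11-16
January 1, 2008 is a Tuesday
Day of year: 321
Offset from Jan 1: 320 days
320 mod 7 = 5
Result: Sunday

Sunday


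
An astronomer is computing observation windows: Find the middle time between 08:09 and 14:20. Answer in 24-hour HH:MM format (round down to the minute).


Start time: 08:09 = 489 minutes from midnight
End time: 14:20 = 860 minutes from midnight
Sum: 489 + 860 = 1349
Midpoint: 1349 / 2 = 674 minutes
Convert: 674 / 60 = 11 hours, 14 minutes
Result: 11:14

11:14


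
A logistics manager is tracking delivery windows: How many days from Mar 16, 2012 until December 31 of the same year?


Start: March 16, 2012
End: December 31, 2012
Days left in March: 15
April: 30
May: 31
June: 30
July: 31
... plus remaining months
Sum of remaining months: 275
Total: 15 + 275 = 290

290


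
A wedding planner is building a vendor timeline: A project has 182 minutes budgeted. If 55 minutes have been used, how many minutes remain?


Total budget: 182 minutes
Time used: 55 minutes
Remaining: 182 - 55 = 127 minutes
Percent used: 30.2%
Percent remaining: 69.8%

127


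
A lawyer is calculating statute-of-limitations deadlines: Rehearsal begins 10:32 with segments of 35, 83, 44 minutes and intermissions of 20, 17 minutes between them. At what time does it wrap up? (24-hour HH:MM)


Start: 10:32 = 632 min from midnight
  after task 1 (35 min): 11:07
  after break (20 min): 11:27
  after task 2 (83 min): 12:50
  after break (17 min): 13:07
  after task 3 (44 min): 13:51
Total elapsed: 199 minutes
End time: 13:51

13:51


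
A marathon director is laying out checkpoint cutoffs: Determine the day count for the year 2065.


Year: 2065
Check leap year rules:
Divisible by 4? No
2065 is not a leap year
Days: 365

365


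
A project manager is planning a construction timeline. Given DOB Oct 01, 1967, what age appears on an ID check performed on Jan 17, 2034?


Birth: 1967-10-01
Reference: 2034-01-17
Year difference: 2034 - 1967 = 67
Has birthday (10-01) occurred by 01-17? No
Birthday not yet reached this year -> subtract 1
Age in full years: 66

66


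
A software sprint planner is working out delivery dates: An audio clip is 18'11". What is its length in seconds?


Minutes: 18
Seconds: 11
Convert minutes to seconds: 18 x 60 = 1080
Add remaining seconds: 1080 + 11 = 1091

1091


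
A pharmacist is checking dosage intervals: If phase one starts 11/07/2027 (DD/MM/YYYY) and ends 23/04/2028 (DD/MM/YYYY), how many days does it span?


Start date: 2027-07-11
End date: 2028-04-23
Jul 2027: +21 days
Aug 2027: +31 days
Sep 2027: +30 days
... (7 more months)
Total: 287 days

287


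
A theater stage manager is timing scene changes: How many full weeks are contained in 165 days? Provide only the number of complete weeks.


Total days: 165
Days per week: 7
Division: 165 / 7 = 23 remainder 4
Complete weeks: 23
Remaining days: 4

23


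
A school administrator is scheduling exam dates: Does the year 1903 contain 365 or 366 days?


Year: 1903
Check leap year rules:
Divisible by 4? No
1903 is not a leap year
Days: 365

365


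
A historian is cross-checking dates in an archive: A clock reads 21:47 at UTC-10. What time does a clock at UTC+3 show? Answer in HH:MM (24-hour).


Local time: 21:47 at UTC-10 (offset -10h)
Target zone: UTC+3 (offset 3h)
Difference: 3 - (-10) = 13 hours
Calculation: 21 + (13) = 34
Wraparound: (34) mod 24 = 10
Result: 10:47

10:47


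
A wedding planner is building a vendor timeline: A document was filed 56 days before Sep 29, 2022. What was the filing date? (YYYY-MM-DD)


Start: 2022-09-29
Subtracting 56 days
Days already passed in September: 29
After going back through September: 27 more days to subtract
August 2022 has 31 days, need 27
Result: 2022-08-04

2022-08-04


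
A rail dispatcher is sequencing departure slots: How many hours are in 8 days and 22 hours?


Days: 8
Extra hours: 22
Hours per day: 24
Days to hours: 8 x 24 = 192
Total: 192 + 22 = 214

214


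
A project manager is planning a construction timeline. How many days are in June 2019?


Month: June
Year: 2019
June is a 30-day month
Total: 30 days

30


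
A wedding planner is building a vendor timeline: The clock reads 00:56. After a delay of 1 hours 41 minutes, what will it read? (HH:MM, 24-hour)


Start time: 00:56
Adding: 1 hours 41 minutes
Minutes: 56 + 41 = 97
Minute overflow: 97 >= 60, so carry 1 hour, minutes = 37
Hours: 0 + 1 + 1 = 2
Result: 02:37

02:37


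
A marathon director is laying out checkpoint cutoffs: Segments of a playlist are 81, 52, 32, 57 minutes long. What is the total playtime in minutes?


Durations: 81, 52, 32, 57
Running sum: 81
+ 52 = 133
+ 32 = 165
+ 57 = 222
Total duration: 222 minutes
That is 3 hours and 42 minutes

222


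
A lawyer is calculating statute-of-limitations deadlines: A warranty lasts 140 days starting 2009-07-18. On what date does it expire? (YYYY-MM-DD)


Start: 2009-07-18
Adding 140 days
Days remaining in July: 13
After July: 127 days still to add
August 2009: 31 days, 96 remaining
September 2009: 30 days, 66 remaining
October 2009: 31 days, 35 remaining
November 2009: 30 days, 5 remaining
Result: 2009-12-05

2009-12-05


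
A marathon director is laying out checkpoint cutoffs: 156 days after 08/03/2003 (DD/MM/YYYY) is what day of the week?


Start: 2003-03-08 (Saturday)
Step 1 - find target date: add 156 days
  2003-03-08 + 156 days = 2003-08-11
Step 2 - day of week:
  156 mod 7 = 2
  Saturday + 2 days -> Monday
Result: Monday (2003-08-11)

Monday


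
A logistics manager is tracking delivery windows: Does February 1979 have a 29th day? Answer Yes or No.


Year: 1979
Divisible by 4? 1979 / 4 = 494.75 -> No
Not divisible by 4, so NOT a leap year

No


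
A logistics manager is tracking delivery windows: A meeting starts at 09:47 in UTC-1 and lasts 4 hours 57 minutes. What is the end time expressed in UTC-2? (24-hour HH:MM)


Start: 09:47 in UTC-1
Step 1 - add duration:
  minutes: 47 + 57 = 104 (carry 1h)
  hours: 9 + 4 + 1 = 14
  end in UTC-1: 14:44
Step 2 - convert UTC-1 -> UTC-2:
  offset difference: -2 - (-1) = -1 hours
  14 + (-1) = 13 -> mod 24 = 13
Result: 13:44 in UTC-2

13:44


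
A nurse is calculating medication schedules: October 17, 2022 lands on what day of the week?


Date: 2022-10-17
January 1, 2022 is a Saturday
Day of year: 290
Offset from Jan 1: 289 days
289 mod 7 = 2
Result: Monday

Monday


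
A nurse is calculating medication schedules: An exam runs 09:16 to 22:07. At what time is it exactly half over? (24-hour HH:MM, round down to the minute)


Start time: 09:16 = 556 minutes from midnight
End time: 22:07 = 1327 minutes from midnight
Sum: 556 + 1327 = 1883
Midpoint: 1883 / 2 = 941 minutes
Convert: 941 / 60 = 15 hours, 41 minutes
Result: 15:41

15:41


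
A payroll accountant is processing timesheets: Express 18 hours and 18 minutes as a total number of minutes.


Hours: 18
Extra minutes: 18
Minutes per hour: 60
Hours to minutes: 18 x 60 = 1080
Total: 1080 + 18 = 1098

1098


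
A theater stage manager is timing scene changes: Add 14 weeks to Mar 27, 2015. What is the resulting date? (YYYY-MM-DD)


Start: 2015-03-27
Weeks to add: 14
Convert to days: 14 x 7 = 98 days
Add 98 days to 2015-03-27
Result: 2015-07-03

2015-07-03


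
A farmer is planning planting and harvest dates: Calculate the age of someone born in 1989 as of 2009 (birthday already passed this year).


Birth year: 1989
Current year: 2009
Age = current year - birth year
Age = 2009 - 1989 = 20

20


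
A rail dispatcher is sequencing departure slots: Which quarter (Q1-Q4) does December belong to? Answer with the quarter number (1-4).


Month: December (month 12)
Q1: January-March (months 1-3)
Q2: April-June (months 4-6)
Q3: July-September (months 7-9)
Q4: October-December (months 10-12)
Month 12 falls in Q4

4


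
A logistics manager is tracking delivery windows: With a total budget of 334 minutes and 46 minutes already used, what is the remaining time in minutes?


Total budget: 334 minutes
Time used: 46 minutes
Remaining: 334 - 46 = 288 minutes
Percent used: 13.8%
Percent remaining: 86.2%

288


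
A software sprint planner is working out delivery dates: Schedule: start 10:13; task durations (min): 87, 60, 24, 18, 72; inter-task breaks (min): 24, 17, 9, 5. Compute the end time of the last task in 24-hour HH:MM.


Start: 10:13 = 613 min from midnight
  after task 1 (87 min): 11:40
  after break (24 min): 12:04
  after task 2 (60 min): 13:04
  after break (17 min): 13:21
  after task 3 (24 min): 13:45
  after break (9 min): 13:54
  after task 4 (18 min): 14:12
  after break (5 min): 14:17
  after task 5 (72 min): 15:29
Total elapsed: 316 minutes
End time: 15:29

15:29


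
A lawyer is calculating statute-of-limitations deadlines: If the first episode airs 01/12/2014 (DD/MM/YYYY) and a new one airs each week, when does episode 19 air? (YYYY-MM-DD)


First occurrence: 2014-12-01 (occurrence 1)
Each occurrence is 7 days after the previous.
Occurrence 19 is 18 weeks after the first.
18 weeks = 126 days
2014-12-01 + 126 days = 2015-04-06

2015-04-06


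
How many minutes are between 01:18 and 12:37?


Start time: 01:18 = 78 minutes from midnight
End time: 12:37 = 757 minutes from midnight
Difference: 757 - 78 = 679 minutes
That is 11 hours and 19 minutes

679


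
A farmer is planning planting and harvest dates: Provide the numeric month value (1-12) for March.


Calendar month order:
2. February
3. March <--
4. April
March is month number 3

3


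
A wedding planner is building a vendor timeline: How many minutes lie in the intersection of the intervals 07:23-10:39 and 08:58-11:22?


Interval A: [443, 639] minutes from midnight
Interval B: [538, 682] minutes from midnight
Overlap start = max(443, 538) = 538
Overlap end = min(639, 682) = 639
Overlap = 639 - 538 = 101 minutes

101


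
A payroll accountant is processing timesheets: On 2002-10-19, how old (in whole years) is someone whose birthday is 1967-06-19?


Birth: 1967-06-19
Reference: 2002-10-19
Year difference: 2002 - 1967 = 35
Has birthday (06-19) occurred by 10-19? Yes
Age in full years: 35

35


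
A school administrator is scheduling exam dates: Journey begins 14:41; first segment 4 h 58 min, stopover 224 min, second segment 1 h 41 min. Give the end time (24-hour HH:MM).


Depart: 14:41
Leg 1: +298 min -> 19:39
Layover: +224 min -> 23:23
Leg 2: +101 min -> 01:04
Total travel: 623 minutes = 10h 23m
Arrival: 01:04

01:04


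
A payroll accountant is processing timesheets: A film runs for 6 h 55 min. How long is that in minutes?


Hours: 6
Minutes: 55
Convert hours to minutes: 6 x 60 = 360
Add remaining minutes: 360 + 55 = 415

415


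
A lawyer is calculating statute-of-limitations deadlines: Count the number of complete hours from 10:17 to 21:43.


Start: 10:17
End: 21:43
Hour difference: 21 - 10 = 11 hours
Minute difference: 43 - 17 = 26 minutes
Total minutes: 686
Complete hours: 686 / 60 = 11 (remainder 26)

11


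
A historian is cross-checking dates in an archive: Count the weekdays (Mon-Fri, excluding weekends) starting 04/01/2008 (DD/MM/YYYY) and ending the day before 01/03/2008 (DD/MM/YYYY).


Start: 2008-01-04 (Friday)
End (exclusive): 2008-03-01 (Saturday)
Total calendar days: 57
Full weeks: 57 // 7 = 8 -> 40 weekdays
Remaining 1 days starting on Friday:
  Fri(w) -> 1 weekdays
Total business days: 40 + 1 = 41

41


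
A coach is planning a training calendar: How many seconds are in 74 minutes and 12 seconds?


Minutes: 74
Extra seconds: 12
Seconds per minute: 60
Minutes to seconds: 74 x 60 = 4440
Total: 4440 + 12 = 4452

4452


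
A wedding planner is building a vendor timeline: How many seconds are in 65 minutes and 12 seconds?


Minutes: 65
Seconds: 12
Convert minutes to seconds: 65 x 60 = 3900
Add remaining seconds: 3900 + 12 = 3912

3912


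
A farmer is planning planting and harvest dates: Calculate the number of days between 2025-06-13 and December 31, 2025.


Start: June 13, 2025
End: December 31, 2025
Days left in June: 17
July: 31
August: 31
September: 30
October: 31
... plus remaining months
Sum of remaining months: 184
Total: 17 + 184 = 201

201


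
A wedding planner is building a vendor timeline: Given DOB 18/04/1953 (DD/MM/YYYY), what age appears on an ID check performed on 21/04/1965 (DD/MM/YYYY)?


Birth: 1953-04-18
Reference: 1965-04-21
Year difference: 1965 - 1953 = 12
Has birthday (04-18) occurred by 04-21? Yes
Age in full years: 12

12


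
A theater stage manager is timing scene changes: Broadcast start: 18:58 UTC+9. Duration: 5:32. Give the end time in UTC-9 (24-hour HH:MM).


Start: 18:58 in UTC+9
Step 1 - add duration:
  minutes: 58 + 32 = 90 (carry 1h)
  hours: 18 + 5 + 1 = 24
  end in UTC+9: 00:30
Step 2 - convert UTC+9 -> UTC-9:
  offset difference: -9 - (9) = -18 hours
  0 + (-18) = -18 -> mod 24 = 6
Result: 06:30 in UTC-9

06:30


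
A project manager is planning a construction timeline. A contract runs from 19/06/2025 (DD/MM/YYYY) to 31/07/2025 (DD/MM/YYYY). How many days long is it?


Start date: 2025-06-19
End date: 2025-07-31
Jun 2025: +12 days
Jul 2025: +30 days
Total: 42 days

42


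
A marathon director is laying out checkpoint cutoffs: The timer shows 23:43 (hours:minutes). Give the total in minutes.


Hours: 23
Minutes: 43
Convert hours to minutes: 23 x 60 = 1380
Add remaining minutes: 1380 + 43 = 1423

1423


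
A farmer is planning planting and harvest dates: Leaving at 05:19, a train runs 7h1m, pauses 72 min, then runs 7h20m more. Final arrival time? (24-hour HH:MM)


Depart: 05:19
Leg 1: +421 min -> 12:20
Layover: +72 min -> 13:32
Leg 2: +440 min -> 20:52
Total travel: 933 minutes = 15h 33m
Arrival: 20:52

20:52


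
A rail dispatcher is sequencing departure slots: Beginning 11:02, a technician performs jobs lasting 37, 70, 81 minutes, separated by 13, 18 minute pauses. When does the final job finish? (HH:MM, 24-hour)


Start: 11:02 = 662 min from midnight
  after task 1 (37 min): 11:39
  after break (13 min): 11:52
  after task 2 (70 min): 13:02
  after break (18 min): 13:20
  after task 3 (81 min): 14:41
Total elapsed: 219 minutes
End time: 14:41

14:41


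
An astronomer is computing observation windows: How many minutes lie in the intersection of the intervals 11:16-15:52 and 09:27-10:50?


Interval A: [676, 952] minutes from midnight
Interval B: [567, 650] minutes from midnight
Overlap start = max(676, 567) = 676
Overlap end = min(952, 650) = 650
End <= start, so the intervals do not overlap: 0 minutes

0


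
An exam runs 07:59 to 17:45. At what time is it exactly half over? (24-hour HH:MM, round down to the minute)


Start time: 07:59 = 479 minutes from midnight
End time: 17:45 = 1065 minutes from midnight
Sum: 479 + 1065 = 1544
Midpoint: 1544 / 2 = 772 minutes
Convert: 772 / 60 = 12 hours, 52 minutes
Result: 12:52

12:52


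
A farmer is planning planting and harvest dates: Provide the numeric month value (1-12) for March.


Calendar month order:
2. February
3. March <--
4. April
March is month number 3

3


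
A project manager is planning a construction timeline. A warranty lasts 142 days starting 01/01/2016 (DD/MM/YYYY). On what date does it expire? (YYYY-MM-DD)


Start: 2016-01-01
Adding 142 days
Days remaining in January: 30
After January: 112 days still to add
February 2016: 29 days, 83 remaining
March 2016: 31 days, 52 remaining
April 2016: 30 days, 22 remaining
May 2016 has 31 days, need 22
Result: 2016-05-22

2016-05-22


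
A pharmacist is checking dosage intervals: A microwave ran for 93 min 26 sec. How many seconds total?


Minutes: 93
Extra seconds: 26
Seconds per minute: 60
Minutes to seconds: 93 x 60 = 5580
Total: 5580 + 26 = 5606

5606


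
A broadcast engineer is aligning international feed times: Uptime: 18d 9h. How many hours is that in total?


Days: 18
Extra hours: 9
Hours per day: 24
Days to hours: 18 x 24 = 432
Total: 432 + 9 = 441

441


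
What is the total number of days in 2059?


Year: 2059
Check leap year rules:
Divisible by 4? No
2059 is not a leap year
Days: 365

365


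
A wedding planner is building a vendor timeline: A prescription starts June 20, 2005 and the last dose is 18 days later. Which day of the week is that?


Start: 2005-06-20 (Monday)
Step 1 - find target date: add 18 days
  2005-06-20 + 18 days = 2005-07-08
Step 2 - day of week:
  18 mod 7 = 4
  Monday + 4 days -> Friday
Result: Friday (2005-07-08)

Friday


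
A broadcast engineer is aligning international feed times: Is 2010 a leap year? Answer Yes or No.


Year: 2010
Divisible by 4? 2010 / 4 = 502.5 -> No
Not divisible by 4, so NOT a leap year

No


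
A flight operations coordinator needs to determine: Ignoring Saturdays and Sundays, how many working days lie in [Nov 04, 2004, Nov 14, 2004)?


Start: 2004-11-04 (Thursday)
End (exclusive): 2004-11-14 (Sunday)
Total calendar days: 10
Full weeks: 10 // 7 = 1 -> 5 weekdays
Remaining 3 days starting on Thursday:
  Thu(w), Fri(w), Sat(-) -> 2 weekdays
Total business days: 5 + 2 = 7

7


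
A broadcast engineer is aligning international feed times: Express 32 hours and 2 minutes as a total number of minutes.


Hours: 32
Extra minutes: 2
Minutes per hour: 60
Hours to minutes: 32 x 60 = 1920
Total: 1920 + 2 = 1922

1922


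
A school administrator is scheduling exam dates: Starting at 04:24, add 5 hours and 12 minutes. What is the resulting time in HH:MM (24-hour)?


Start time: 04:24
Adding: 5 hours 12 minutes
Minutes: 24 + 12 = 36
Hours: 4 + 5 + 0 = 9
Result: 09:36

09:36


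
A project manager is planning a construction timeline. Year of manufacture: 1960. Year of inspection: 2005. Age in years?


Birth year: 1960
Current year: 2005
Age = current year - birth year
Age = 2005 - 1960 = 45

45


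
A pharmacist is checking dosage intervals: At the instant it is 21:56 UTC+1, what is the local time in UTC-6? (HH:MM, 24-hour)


Local time: 21:56 at UTC+1 (offset 1h)
Target zone: UTC-6 (offset -6h)
Difference: -6 - (1) = -7 hours
Calculation: 21 + (-7) = 14
Result: 14:56

14:56


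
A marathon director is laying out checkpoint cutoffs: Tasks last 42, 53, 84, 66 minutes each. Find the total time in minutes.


Durations: 42, 53, 84, 66
Running sum: 42
+ 53 = 95
+ 84 = 179
+ 66 = 245
Total duration: 245 minutes
That is 4 hours and 5 minutes

245


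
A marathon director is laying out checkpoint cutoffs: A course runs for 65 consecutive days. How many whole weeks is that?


Total days: 65
Days per week: 7
Division: 65 / 7 = 9 remainder 2
Complete weeks: 9
Remaining days: 2

9


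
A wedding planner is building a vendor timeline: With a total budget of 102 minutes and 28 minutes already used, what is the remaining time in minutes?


Total budget: 102 minutes
Time used: 28 minutes
Remaining: 102 - 28 = 74 minutes
Percent used: 27.5%
Percent remaining: 72.5%

74


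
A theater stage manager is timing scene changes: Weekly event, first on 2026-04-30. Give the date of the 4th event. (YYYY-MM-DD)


First occurrence: 2026-04-30 (occurrence 1)
Each occurrence is 7 days after the previous.
Occurrence 4 is 3 weeks after the first.
3 weeks = 21 days
2026-04-30 + 21 days = 2026-05-21

2026-05-21


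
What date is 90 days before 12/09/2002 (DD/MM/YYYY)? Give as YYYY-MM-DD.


Start: 2002-09-12
Subtracting 90 days
Days already passed in September: 12
After going back through September: 78 more days to subtract
August 2002: 31 days, 47 remaining
July 2002: 31 days, 16 remaining
June 2002 has 30 days, need 16
Result: 2002-06-14

2002-06-14


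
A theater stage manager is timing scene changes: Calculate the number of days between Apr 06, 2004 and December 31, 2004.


Start: April 06, 2004
End: December 31, 2004
Days left in April: 24
May: 31
June: 30
July: 31
August: 31
... plus remaining months
Sum of remaining months: 245
Total: 24 + 245 = 269

269


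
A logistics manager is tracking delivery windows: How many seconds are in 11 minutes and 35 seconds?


Minutes: 11
Seconds: 35
Convert minutes to seconds: 11 x 60 = 660
Add remaining seconds: 660 + 35 = 695

695


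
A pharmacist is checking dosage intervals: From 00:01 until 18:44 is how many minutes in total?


Start time: 00:01 = 1 minutes from midnight
End time: 18:44 = 1124 minutes from midnight
Difference: 1124 - 1 = 1123 minutes
That is 18 hours and 43 minutes

1123


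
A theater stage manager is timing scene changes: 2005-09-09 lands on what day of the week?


Date: 2005-09-09
January 1, 2005 is a Saturday
Day of year: 252
Offset from Jan 1: 251 days
251 mod 7 = 6
Result: Friday

Friday


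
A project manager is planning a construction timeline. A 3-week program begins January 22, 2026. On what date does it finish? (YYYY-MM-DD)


Start: 2026-01-22
Weeks to add: 3
Convert to days: 3 x 7 = 21 days
Add 21 days to 2026-01-22
Result: 2026-02-12

2026-02-12


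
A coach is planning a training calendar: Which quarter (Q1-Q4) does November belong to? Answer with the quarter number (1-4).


Month: November (month 11)
Q1: January-March (months 1-3)
Q2: April-June (months 4-6)
Q3: July-September (months 7-9)
Q4: October-December (months 10-12)
Month 11 falls in Q4

4


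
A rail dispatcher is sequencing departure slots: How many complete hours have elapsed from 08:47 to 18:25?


Start: 08:47
End: 18:25
Hour difference: 18 - 8 = 10 hours
Minute difference: 25 - 47 = -22 minutes
Total minutes: 578
Complete hours: 578 / 60 = 9 (remainder 38)

9


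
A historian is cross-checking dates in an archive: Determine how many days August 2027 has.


Month: August
Year: 2027
August is a 31-day month
Total: 31 days

31


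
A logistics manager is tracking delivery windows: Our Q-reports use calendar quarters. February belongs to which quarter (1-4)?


Month: February (month 2)
Q1: January-March (months 1-3)
Q2: April-June (months 4-6)
Q3: July-September (months 7-9)
Q4: October-December (months 10-12)
Month 2 falls in Q1

1


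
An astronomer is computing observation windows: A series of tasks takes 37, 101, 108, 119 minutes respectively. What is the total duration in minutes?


Durations: 37, 101, 108, 119
Running sum: 37
+ 101 = 138
+ 108 = 246
+ 119 = 365
Total duration: 365 minutes
That is 6 hours and 5 minutes

365


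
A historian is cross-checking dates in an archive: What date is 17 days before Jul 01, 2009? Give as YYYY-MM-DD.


Start: 2009-07-01
Subtracting 17 days
Days already passed in July: 1
After going back through July: 16 more days to subtract
June 2009 has 30 days, need 16
Result: 2009-06-14

2009-06-14


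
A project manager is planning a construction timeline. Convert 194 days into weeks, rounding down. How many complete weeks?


Total days: 194
Days per week: 7
Division: 194 / 7 = 27 remainder 5
Complete weeks: 27
Remaining days: 5

27


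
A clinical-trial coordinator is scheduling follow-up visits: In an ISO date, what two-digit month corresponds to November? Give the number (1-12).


Calendar month order:
10. October
11. November <--
12. December
November is month number 11

11


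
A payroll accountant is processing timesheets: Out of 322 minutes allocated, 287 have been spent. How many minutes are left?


Total budget: 322 minutes
Time used: 287 minutes
Remaining: 322 - 287 = 35 minutes
Percent used: 89.1%
Percent remaining: 10.9%

35


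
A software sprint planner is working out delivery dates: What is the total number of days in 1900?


Year: 1900
Check leap year rules:
Divisible by 4? Yes
Divisible by 100? Yes
Divisible by 400? No
1900 is not a leap year
Days: 365

365


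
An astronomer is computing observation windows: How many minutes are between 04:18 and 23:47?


Start time: 04:18 = 258 minutes from midnight
End time: 23:47 = 1427 minutes from midnight
Difference: 1427 - 258 = 1169 minutes
That is 19 hours and 29 minutes

1169


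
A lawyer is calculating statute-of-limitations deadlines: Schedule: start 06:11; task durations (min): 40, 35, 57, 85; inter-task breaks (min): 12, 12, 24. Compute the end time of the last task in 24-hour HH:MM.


Start: 06:11 = 371 min from midnight
  after task 1 (40 min): 06:51
  after break (12 min): 07:03
  after task 2 (35 min): 07:38
  after break (12 min): 07:50
  after task 3 (57 min): 08:47
  after break (24 min): 09:11
  after task 4 (85 min): 10:36
Total elapsed: 265 minutes
End time: 10:36

10:36


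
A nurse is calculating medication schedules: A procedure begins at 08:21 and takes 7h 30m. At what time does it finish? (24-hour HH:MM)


Start time: 08:21
Adding: 7 hours 30 minutes
Minutes: 21 + 30 = 51
Hours: 8 + 7 + 0 = 15
Result: 15:51

15:51


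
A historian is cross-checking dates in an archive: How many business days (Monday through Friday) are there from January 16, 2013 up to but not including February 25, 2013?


Start: 2013-01-16 (Wednesday)
End (exclusive): 2013-02-25 (Monday)
Total calendar days: 40
Full weeks: 40 // 7 = 5 -> 25 weekdays
Remaining 5 days starting on Wednesday:
  Wed(w), Thu(w), Fri(w), Sat(-), Sun(-) -> 3 weekdays
Total business days: 25 + 3 = 28

28


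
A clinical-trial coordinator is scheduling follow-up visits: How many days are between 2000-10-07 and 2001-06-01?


Start date: 2000-10-07
End date: 2001-06-01
Oct 2000: +25 days
Nov 2000: +30 days
Dec 2000: +31 days
... (5 more months)
Total: 237 days

237


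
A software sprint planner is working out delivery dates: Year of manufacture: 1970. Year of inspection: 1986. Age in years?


Birth year: 1970
Current year: 1986
Age = current year - birth year
Age = 1986 - 1970 = 16

16


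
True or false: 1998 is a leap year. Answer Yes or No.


Year: 1998
Divisible by 4? 1998 / 4 = 499.5 -> No
Not divisible by 4, so NOT a leap year

No


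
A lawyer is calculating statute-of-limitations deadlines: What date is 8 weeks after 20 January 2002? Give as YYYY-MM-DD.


Start: 2002-01-20
Weeks to add: 8
Convert to days: 8 x 7 = 56 days
Add 56 days to 2002-01-20
Result: 2002-03-17

2002-03-17


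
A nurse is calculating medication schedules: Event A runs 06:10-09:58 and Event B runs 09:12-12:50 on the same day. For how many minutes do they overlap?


Interval A: [370, 598] minutes from midnight
Interval B: [552, 770] minutes from midnight
Overlap start = max(370, 552) = 552
Overlap end = min(598, 770) = 598
Overlap = 598 - 552 = 46 minutes

46


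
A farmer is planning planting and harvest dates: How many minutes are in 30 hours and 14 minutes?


Hours: 30
Minutes: 14
Convert hours to minutes: 30 x 60 = 1800
Add remaining minutes: 1800 + 14 = 1814

1814


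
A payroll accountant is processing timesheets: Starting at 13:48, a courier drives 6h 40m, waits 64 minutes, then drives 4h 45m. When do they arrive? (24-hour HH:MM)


Depart: 13:48
Leg 1: +400 min -> 20:28
Layover: +64 min -> 21:32
Leg 2: +285 min -> 02:17
Total travel: 749 minutes = 12h 29m
Arrival: 02:17

02:17


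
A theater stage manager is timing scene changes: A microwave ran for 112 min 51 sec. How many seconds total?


Minutes: 112
Extra seconds: 51
Seconds per minute: 60
Minutes to seconds: 112 x 60 = 6720
Total: 6720 + 51 = 6771

6771


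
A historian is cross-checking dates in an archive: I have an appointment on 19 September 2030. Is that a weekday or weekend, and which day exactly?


Date: 2030-09-19
January 1, 2030 is a Tuesday
Day of year: 262
Offset from Jan 1: 261 days
261 mod 7 = 2
Result: Thursday

Thursday


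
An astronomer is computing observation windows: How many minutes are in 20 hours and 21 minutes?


Hours: 20
Extra minutes: 21
Minutes per hour: 60
Hours to minutes: 20 x 60 = 1200
Total: 1200 + 21 = 1221

1221


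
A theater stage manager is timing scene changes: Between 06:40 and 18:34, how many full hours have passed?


Start: 06:40
End: 18:34
Hour difference: 18 - 6 = 12 hours
Minute difference: 34 - 40 = -6 minutes
Total minutes: 714
Complete hours: 714 / 60 = 11 (remainder 54)

11


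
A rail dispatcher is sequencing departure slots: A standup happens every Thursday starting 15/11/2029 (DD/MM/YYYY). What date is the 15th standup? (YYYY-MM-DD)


First occurrence: 2029-11-15 (occurrence 1)
Each occurrence is 7 days after the previous.
Occurrence 15 is 14 weeks after the first.
14 weeks = 98 days
2029-11-15 + 98 days = 2030-02-21

2030-02-21


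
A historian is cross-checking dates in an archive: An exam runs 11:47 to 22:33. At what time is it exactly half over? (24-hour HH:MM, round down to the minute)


Start time: 11:47 = 707 minutes from midnight
End time: 22:33 = 1353 minutes from midnight
Sum: 707 + 1353 = 2060
Midpoint: 2060 / 2 = 1030 minutes
Convert: 1030 / 60 = 17 hours, 10 minutes
Result: 17:10

17:10


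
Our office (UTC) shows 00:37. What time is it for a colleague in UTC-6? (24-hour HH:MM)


Local time: 00:37 at UTC (offset 0h)
Target zone: UTC-6 (offset -6h)
Difference: -6 - (0) = -6 hours
Calculation: 0 + (-6) = -6
Wraparound: (-6) mod 24 = 18
Result: 18:37

18:37


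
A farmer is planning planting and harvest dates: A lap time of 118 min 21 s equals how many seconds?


Minutes: 118
Seconds: 21
Convert minutes to seconds: 118 x 60 = 7080
Add remaining seconds: 7080 + 21 = 7101

7101


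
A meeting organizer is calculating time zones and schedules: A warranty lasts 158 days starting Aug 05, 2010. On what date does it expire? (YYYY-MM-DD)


Start: 2010-08-05
Adding 158 days
Days remaining in August: 26
After August: 132 days still to add
September 2010: 30 days, 102 remaining
October 2010: 31 days, 71 remaining
November 2010: 30 days, 41 remaining
December 2010: 31 days, 10 remaining
Result: 2011-01-10

2011-01-10


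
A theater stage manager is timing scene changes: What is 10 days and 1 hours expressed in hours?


Days: 10
Extra hours: 1
Hours per day: 24
Days to hours: 10 x 24 = 240
Total: 240 + 1 = 241

241


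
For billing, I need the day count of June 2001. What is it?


Month: June
Year: 2001
June is a 30-day month
Total: 30 days

30


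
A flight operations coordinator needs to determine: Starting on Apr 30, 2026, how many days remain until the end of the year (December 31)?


Start: April 30, 2026
End: December 31, 2026
Days left in April: 0
May: 31
June: 30
July: 31
August: 31
... plus remaining months
Sum of remaining months: 245
Total: 0 + 245 = 245

245


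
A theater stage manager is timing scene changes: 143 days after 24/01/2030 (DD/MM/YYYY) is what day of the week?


Start: 2030-01-24 (Thursday)
Step 1 - find target date: add 143 days
  2030-01-24 + 143 days = 2030-06-16
Step 2 - day of week:
  143 mod 7 = 3
  Thursday + 3 days -> Sunday
Result: Sunday (2030-06-16)

Sunday


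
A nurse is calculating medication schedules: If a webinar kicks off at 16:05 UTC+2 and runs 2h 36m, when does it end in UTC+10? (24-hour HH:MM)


Start: 16:05 in UTC+2
Step 1 - add duration:
  minutes: 5 + 36 = 41
  hours: 16 + 2 + 0 = 18
  end in UTC+2: 18:41
Step 2 - convert UTC+2 -> UTC+10:
  offset difference: 10 - (2) = 8 hours
  18 + (8) = 26 -> mod 24 = 2
Result: 02:41 in UTC+10

02:41


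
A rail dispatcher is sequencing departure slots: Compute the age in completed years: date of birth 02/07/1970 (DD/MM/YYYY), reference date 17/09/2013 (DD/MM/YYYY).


Birth: 1970-07-02
Reference: 2013-09-17
Year difference: 2013 - 1970 = 43
Has birthday (07-02) occurred by 09-17? Yes
Age in full years: 43

43


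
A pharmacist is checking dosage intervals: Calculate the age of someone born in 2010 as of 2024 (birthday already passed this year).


Birth year: 2010
Current year: 2024
Age = current year - birth year
Age = 2024 - 2010 = 14

14


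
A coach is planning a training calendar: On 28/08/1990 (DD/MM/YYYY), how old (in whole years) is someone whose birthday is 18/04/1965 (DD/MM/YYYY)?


Birth: 1965-04-18
Reference: 1990-08-28
Year difference: 1990 - 1965 = 25
Has birthday (04-18) occurred by 08-28? Yes
Age in full years: 25

25


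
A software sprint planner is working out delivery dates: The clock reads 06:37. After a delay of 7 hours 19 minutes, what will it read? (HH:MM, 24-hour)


Start time: 06:37
Adding: 7 hours 19 minutes
Minutes: 37 + 19 = 56
Hours: 6 + 7 + 0 = 13
Result: 13:56

13:56


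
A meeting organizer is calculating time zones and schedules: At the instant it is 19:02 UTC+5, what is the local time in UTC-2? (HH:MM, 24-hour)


Local time: 19:02 at UTC+5 (offset 5h)
Target zone: UTC-2 (offset -2h)
Difference: -2 - (5) = -7 hours
Calculation: 19 + (-7) = 12
Result: 12:02

12:02


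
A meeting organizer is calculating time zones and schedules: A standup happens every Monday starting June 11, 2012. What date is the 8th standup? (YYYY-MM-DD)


First occurrence: 2012-06-11 (occurrence 1)
Each occurrence is 7 days after the previous.
Occurrence 8 is 7 weeks after the first.
7 weeks = 49 days
2012-06-11 + 49 days = 2012-07-30

2012-07-30


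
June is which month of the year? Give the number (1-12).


Calendar month order:
5. May
6. June <--
7. July
June is month number 6

6


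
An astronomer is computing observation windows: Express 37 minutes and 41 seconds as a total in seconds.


Minutes: 37
Seconds: 41
Convert minutes to seconds: 37 x 60 = 2220
Add remaining seconds: 2220 + 41 = 2261

2261


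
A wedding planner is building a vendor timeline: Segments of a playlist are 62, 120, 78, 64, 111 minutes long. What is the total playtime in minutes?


Durations: 62, 120, 78, 64, 111
Running sum: 62
+ 120 = 182
+ 78 = 260
+ 64 = 324
+ 111 = 435
Total duration: 435 minutes
That is 7 hours and 15 minutes

435


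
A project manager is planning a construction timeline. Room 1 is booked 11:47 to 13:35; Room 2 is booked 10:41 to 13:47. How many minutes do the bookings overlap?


Interval A: [707, 815] minutes from midnight
Interval B: [641, 827] minutes from midnight
Overlap start = max(707, 641) = 707
Overlap end = min(815, 827) = 815
Overlap = 815 - 707 = 108 minutes

108


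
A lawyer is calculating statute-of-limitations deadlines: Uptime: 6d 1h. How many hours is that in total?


Days: 6
Extra hours: 1
Hours per day: 24
Days to hours: 6 x 24 = 144
Total: 144 + 1 = 145

145


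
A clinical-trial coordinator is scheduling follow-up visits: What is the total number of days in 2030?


Year: 2030
Check leap year rules:
Divisible by 4? No
2030 is not a leap year
Days: 365

365


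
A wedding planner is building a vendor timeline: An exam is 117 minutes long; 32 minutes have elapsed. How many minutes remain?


Total budget: 117 minutes
Time used: 32 minutes
Remaining: 117 - 32 = 85 minutes
Percent used: 27.4%
Percent remaining: 72.6%

85


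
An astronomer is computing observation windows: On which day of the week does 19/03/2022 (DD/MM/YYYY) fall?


Date: 2022-03-19
January 1, 2022 is a Saturday
Day of year: 78
Offset from Jan 1: 77 days
77 mod 7 = 0
Result: Saturday

Saturday


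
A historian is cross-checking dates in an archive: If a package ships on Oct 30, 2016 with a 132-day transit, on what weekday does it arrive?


Start: 2016-10-30 (Sunday)
Step 1 - find target date: add 132 days
  2016-10-30 + 132 days = 2017-03-11
Step 2 - day of week:
  132 mod 7 = 6
  Sunday + 6 days -> Saturday
Result: Saturday (2017-03-11)

Saturday


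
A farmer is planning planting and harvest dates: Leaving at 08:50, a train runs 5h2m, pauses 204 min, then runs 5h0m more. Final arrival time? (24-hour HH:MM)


Depart: 08:50
Leg 1: +302 min -> 13:52
Layover: +204 min -> 17:16
Leg 2: +300 min -> 22:16
Total travel: 806 minutes = 13h 26m
Arrival: 22:16

22:16
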